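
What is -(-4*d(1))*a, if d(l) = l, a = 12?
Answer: 48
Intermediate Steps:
-(-4*d(1))*a = -(-4*1)*12 = -(-4)*12 = -1*(-48) = 48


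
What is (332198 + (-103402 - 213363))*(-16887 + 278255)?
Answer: 4033692344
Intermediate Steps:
(332198 + (-103402 - 213363))*(-16887 + 278255) = (332198 - 316765)*261368 = 15433*261368 = 4033692344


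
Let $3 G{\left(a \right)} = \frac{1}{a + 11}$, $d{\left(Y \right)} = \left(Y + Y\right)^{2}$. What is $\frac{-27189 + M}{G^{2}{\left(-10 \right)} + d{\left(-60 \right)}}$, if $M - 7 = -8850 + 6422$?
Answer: $- \frac{266490}{129601} \approx -2.0562$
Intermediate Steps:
$M = -2421$ ($M = 7 + \left(-8850 + 6422\right) = 7 - 2428 = -2421$)
$d{\left(Y \right)} = 4 Y^{2}$ ($d{\left(Y \right)} = \left(2 Y\right)^{2} = 4 Y^{2}$)
$G{\left(a \right)} = \frac{1}{3 \left(11 + a\right)}$ ($G{\left(a \right)} = \frac{1}{3 \left(a + 11\right)} = \frac{1}{3 \left(11 + a\right)}$)
$\frac{-27189 + M}{G^{2}{\left(-10 \right)} + d{\left(-60 \right)}} = \frac{-27189 - 2421}{\left(\frac{1}{3 \left(11 - 10\right)}\right)^{2} + 4 \left(-60\right)^{2}} = - \frac{29610}{\left(\frac{1}{3 \cdot 1}\right)^{2} + 4 \cdot 3600} = - \frac{29610}{\left(\frac{1}{3} \cdot 1\right)^{2} + 14400} = - \frac{29610}{\left(\frac{1}{3}\right)^{2} + 14400} = - \frac{29610}{\frac{1}{9} + 14400} = - \frac{29610}{\frac{129601}{9}} = \left(-29610\right) \frac{9}{129601} = - \frac{266490}{129601}$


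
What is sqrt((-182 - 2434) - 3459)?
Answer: 45*I*sqrt(3) ≈ 77.942*I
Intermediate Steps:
sqrt((-182 - 2434) - 3459) = sqrt(-2616 - 3459) = sqrt(-6075) = 45*I*sqrt(3)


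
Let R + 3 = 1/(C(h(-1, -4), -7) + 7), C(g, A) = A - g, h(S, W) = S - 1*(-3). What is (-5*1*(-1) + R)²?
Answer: 9/4 ≈ 2.2500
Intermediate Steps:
h(S, W) = 3 + S (h(S, W) = S + 3 = 3 + S)
R = -7/2 (R = -3 + 1/((-7 - (3 - 1)) + 7) = -3 + 1/((-7 - 1*2) + 7) = -3 + 1/((-7 - 2) + 7) = -3 + 1/(-9 + 7) = -3 + 1/(-2) = -3 - ½ = -7/2 ≈ -3.5000)
(-5*1*(-1) + R)² = (-5*1*(-1) - 7/2)² = (-5*(-1) - 7/2)² = (5 - 7/2)² = (3/2)² = 9/4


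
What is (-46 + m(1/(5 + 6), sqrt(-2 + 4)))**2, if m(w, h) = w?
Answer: 255025/121 ≈ 2107.6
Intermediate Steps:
(-46 + m(1/(5 + 6), sqrt(-2 + 4)))**2 = (-46 + 1/(5 + 6))**2 = (-46 + 1/11)**2 = (-505/11)**2 = 255025/121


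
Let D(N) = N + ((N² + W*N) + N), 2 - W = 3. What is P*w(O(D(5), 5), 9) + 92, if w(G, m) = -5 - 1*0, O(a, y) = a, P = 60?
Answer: -208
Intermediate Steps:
W = -1 (W = 2 - 1*3 = 2 - 3 = -1)
D(N) = N + N² (D(N) = N + ((N² - N) + N) = N + N²)
w(G, m) = -5 (w(G, m) = -5 + 0 = -5)
P*w(O(D(5), 5), 9) + 92 = 60*(-5) + 92 = -300 + 92 = -208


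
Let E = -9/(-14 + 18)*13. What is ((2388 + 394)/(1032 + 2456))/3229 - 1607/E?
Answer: 36198647675/658870992 ≈ 54.940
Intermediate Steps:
E = -117/4 (E = -9/4*13 = -117/4 ≈ -29.250)
((2388 + 394)/(1032 + 2456))/3229 - 1607/E = ((2388 + 394)/(1032 + 2456))/3229 - 1607/(-117/4) = (2782/3488)*(1/3229) - 1607*(-4/117) = (2782*(1/3488))*(1/3229) + 6428/117 = (1391/1744)*(1/3229) + 6428/117 = 1391/5631376 + 6428/117 = 36198647675/658870992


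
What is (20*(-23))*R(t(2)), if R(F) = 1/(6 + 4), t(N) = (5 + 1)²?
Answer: -46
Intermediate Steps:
t(N) = 36 (t(N) = 6² = 36)
R(F) = ⅒ (R(F) = 1/10 = ⅒)
(20*(-23))*R(t(2)) = (20*(-23))*(⅒) = -460*⅒ = -46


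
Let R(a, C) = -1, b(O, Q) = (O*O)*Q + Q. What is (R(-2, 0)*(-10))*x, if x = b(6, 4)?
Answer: 1480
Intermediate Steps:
b(O, Q) = Q + Q*O**2 (b(O, Q) = O**2*Q + Q = Q*O**2 + Q = Q + Q*O**2)
x = 148 (x = 4*(1 + 6**2) = 4*(1 + 36) = 4*37 = 148)
(R(-2, 0)*(-10))*x = -1*(-10)*148 = 10*148 = 1480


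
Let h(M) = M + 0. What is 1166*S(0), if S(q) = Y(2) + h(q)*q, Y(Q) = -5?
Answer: -5830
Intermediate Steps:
h(M) = M
S(q) = -5 + q² (S(q) = -5 + q*q = -5 + q²)
1166*S(0) = 1166*(-5 + 0²) = 1166*(-5 + 0) = 1166*(-5) = -5830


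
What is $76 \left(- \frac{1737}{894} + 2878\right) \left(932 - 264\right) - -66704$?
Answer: $\frac{21765676856}{149} \approx 1.4608 \cdot 10^{8}$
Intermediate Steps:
$76 \left(- \frac{1737}{894} + 2878\right) \left(932 - 264\right) - -66704 = 76 \left(\left(-1737\right) \frac{1}{894} + 2878\right) 668 + 66704 = 76 \left(- \frac{579}{298} + 2878\right) 668 + 66704 = 76 \cdot \frac{857065}{298} \cdot 668 + 66704 = 76 \cdot \frac{286259710}{149} + 66704 = \frac{21755737960}{149} + 66704 = \frac{21765676856}{149}$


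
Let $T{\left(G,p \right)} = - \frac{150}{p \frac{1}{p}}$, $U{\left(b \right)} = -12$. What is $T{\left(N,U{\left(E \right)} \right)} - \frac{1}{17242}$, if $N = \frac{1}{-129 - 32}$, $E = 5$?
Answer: $- \frac{2586301}{17242} \approx -150.0$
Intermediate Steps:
$N = - \frac{1}{161}$ ($N = \frac{1}{-161} = - \frac{1}{161} \approx -0.0062112$)
$T{\left(G,p \right)} = -150$ ($T{\left(G,p \right)} = - \frac{150}{1} = \left(-150\right) 1 = -150$)
$T{\left(N,U{\left(E \right)} \right)} - \frac{1}{17242} = -150 - \frac{1}{17242} = - \frac{2586301}{17242}$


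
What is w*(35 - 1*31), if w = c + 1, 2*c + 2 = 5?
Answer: 10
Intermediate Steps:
c = 3/2 (c = -1 + (½)*5 = -1 + 5/2 = 3/2 ≈ 1.5000)
w = 5/2 (w = 3/2 + 1 = 5/2 ≈ 2.5000)
w*(35 - 1*31) = 5*(35 - 1*31)/2 = 5*(35 - 31)/2 = (5/2)*4 = 10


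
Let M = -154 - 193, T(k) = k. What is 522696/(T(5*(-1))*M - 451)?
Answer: 43558/107 ≈ 407.08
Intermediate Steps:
M = -347
522696/(T(5*(-1))*M - 451) = 522696/((5*(-1))*(-347) - 451) = 522696/(-5*(-347) - 451) = 522696/(1735 - 451) = 522696/1284 = 522696*(1/1284) = 43558/107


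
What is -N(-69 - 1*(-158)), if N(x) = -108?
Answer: 108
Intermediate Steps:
-N(-69 - 1*(-158)) = -1*(-108) = 108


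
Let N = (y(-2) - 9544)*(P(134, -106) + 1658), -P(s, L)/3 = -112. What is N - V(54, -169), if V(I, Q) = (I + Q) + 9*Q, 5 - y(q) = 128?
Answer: -19274362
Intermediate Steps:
y(q) = -123 (y(q) = 5 - 1*128 = 5 - 128 = -123)
P(s, L) = 336 (P(s, L) = -3*(-112) = 336)
N = -19275998 (N = (-123 - 9544)*(336 + 1658) = -9667*1994 = -19275998)
V(I, Q) = I + 10*Q
N - V(54, -169) = -19275998 - (54 + 10*(-169)) = -19275998 - (54 - 1690) = -19275998 - 1*(-1636) = -19275998 + 1636 = -19274362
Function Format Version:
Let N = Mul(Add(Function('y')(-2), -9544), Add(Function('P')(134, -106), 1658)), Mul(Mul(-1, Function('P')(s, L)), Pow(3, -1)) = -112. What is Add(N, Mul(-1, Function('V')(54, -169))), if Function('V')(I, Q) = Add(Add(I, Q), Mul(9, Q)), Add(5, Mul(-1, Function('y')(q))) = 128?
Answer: -19274362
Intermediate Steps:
Function('y')(q) = -123 (Function('y')(q) = Add(5, Mul(-1, 128)) = Add(5, -128) = -123)
Function('P')(s, L) = 336 (Function('P')(s, L) = Mul(-3, -112) = 336)
N = -19275998 (N = Mul(Add(-123, -9544), Add(336, 1658)) = Mul(-9667, 1994) = -19275998)
Function('V')(I, Q) = Add(I, Mul(10, Q))
Add(N, Mul(-1, Function('V')(54, -169))) = Add(-19275998, Mul(-1, Add(54, Mul(10, -169)))) = Add(-19275998, Mul(-1, Add(54, -1690))) = Add(-19275998, Mul(-1, -1636)) = Add(-19275998, 1636) = -19274362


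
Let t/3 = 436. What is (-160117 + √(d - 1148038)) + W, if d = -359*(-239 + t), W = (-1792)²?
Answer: 3051147 + 3*I*√170201 ≈ 3.0511e+6 + 1237.7*I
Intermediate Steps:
t = 1308 (t = 3*436 = 1308)
W = 3211264
d = -383771 (d = -359*(-239 + 1308) = -359*1069 = -383771)
(-160117 + √(d - 1148038)) + W = (-160117 + √(-383771 - 1148038)) + 3211264 = (-160117 + √(-1531809)) + 3211264 = (-160117 + 3*I*√170201) + 3211264 = 3051147 + 3*I*√170201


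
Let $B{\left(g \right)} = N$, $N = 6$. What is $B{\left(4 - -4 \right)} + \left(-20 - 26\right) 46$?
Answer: $-2110$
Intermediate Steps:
$B{\left(g \right)} = 6$
$B{\left(4 - -4 \right)} + \left(-20 - 26\right) 46 = 6 + \left(-20 - 26\right) 46 = 6 - 2116 = -2110$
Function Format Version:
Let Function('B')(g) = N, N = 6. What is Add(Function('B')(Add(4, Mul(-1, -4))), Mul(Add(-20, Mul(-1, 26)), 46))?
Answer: -2110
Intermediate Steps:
Function('B')(g) = 6
Add(Function('B')(Add(4, Mul(-1, -4))), Mul(Add(-20, Mul(-1, 26)), 46)) = Add(6, Mul(Add(-20, Mul(-1, 26)), 46)) = Add(6, Mul(Add(-20, -26), 46)) = Add(6, Mul(-46, 46)) = Add(6, -2116) = -2110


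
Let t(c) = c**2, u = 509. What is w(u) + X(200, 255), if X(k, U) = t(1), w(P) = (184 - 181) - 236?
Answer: -232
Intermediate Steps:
w(P) = -233 (w(P) = 3 - 236 = -233)
X(k, U) = 1 (X(k, U) = 1**2 = 1)
w(u) + X(200, 255) = -233 + 1 = -232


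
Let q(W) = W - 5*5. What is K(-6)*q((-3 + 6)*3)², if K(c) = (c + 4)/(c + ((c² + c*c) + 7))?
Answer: -512/73 ≈ -7.0137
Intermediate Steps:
q(W) = -25 + W (q(W) = W - 25 = -25 + W)
K(c) = (4 + c)/(7 + c + 2*c²) (K(c) = (4 + c)/(c + ((c² + c²) + 7)) = (4 + c)/(c + (2*c² + 7)) = (4 + c)/(c + (7 + 2*c²)) = (4 + c)/(7 + c + 2*c²))
K(-6)*q((-3 + 6)*3)² = ((4 - 6)/(7 - 6 + 2*(-6)²))*(-25 + (-3 + 6)*3)² = (-2/(7 - 6 + 2*36))*(-25 + 3*3)² = (-2/(7 - 6 + 72))*(-25 + 9)² = (-2/73)*(-16)² = ((1/73)*(-2))*256 = -2/73*256 = -512/73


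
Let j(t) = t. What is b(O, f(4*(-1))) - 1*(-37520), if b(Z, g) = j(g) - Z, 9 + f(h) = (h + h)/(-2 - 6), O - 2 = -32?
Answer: 37542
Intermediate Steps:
O = -30 (O = 2 - 32 = -30)
f(h) = -9 - h/4 (f(h) = -9 + (h + h)/(-2 - 6) = -9 + (2*h)/(-8) = -9 + (2*h)*(-1/8) = -9 - h/4)
b(Z, g) = g - Z
b(O, f(4*(-1))) - 1*(-37520) = ((-9 - (-1)) - 1*(-30)) - 1*(-37520) = ((-9 - 1/4*(-4)) + 30) + 37520 = ((-9 + 1) + 30) + 37520 = (-8 + 30) + 37520 = 22 + 37520 = 37542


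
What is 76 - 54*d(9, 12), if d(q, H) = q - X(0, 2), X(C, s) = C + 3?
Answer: -248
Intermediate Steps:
X(C, s) = 3 + C
d(q, H) = -3 + q (d(q, H) = q - (3 + 0) = q - 1*3 = q - 3 = -3 + q)
76 - 54*d(9, 12) = 76 - 54*(-3 + 9) = 76 - 54*6 = 76 - 324 = -248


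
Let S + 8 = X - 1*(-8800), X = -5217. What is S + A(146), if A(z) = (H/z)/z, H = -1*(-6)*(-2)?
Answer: 19051172/5329 ≈ 3575.0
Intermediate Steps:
H = -12 (H = 6*(-2) = -12)
S = 3575 (S = -8 + (-5217 - 1*(-8800)) = -8 + (-5217 + 8800) = -8 + 3583 = 3575)
A(z) = -12/z² (A(z) = (-12/z)/z = -12/z²)
S + A(146) = 3575 - 12/146² = 3575 - 12*1/21316 = 3575 - 3/5329 = 19051172/5329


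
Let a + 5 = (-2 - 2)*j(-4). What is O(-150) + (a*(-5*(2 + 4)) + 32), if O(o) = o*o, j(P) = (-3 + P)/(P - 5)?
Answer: 68326/3 ≈ 22775.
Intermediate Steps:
j(P) = (-3 + P)/(-5 + P)
a = -73/9 (a = -5 + (-2 - 2)*((-3 - 4)/(-5 - 4)) = -5 - 4*(-7)/(-9) = -5 - (-4)*(-7)/9 = -5 - 4*7/9 = -5 - 28/9 = -73/9 ≈ -8.1111)
O(o) = o²
O(-150) + (a*(-5*(2 + 4)) + 32) = (-150)² + (-(-365)*(2 + 4)/9 + 32) = 22500 + (-(-365)*6/9 + 32) = 22500 + (-73/9*(-30) + 32) = 22500 + (730/3 + 32) = 22500 + 826/3 = 68326/3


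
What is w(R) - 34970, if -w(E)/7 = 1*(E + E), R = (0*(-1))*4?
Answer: -34970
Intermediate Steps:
R = 0 (R = 0*4 = 0)
w(E) = -14*E (w(E) = -7*(E + E) = -7*2*E = -14*E)
w(R) - 34970 = -14*0 - 34970 = 0 - 34970 = -34970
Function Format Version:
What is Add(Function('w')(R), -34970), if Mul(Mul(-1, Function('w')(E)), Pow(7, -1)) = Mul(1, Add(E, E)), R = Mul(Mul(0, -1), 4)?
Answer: -34970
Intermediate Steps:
R = 0 (R = Mul(0, 4) = 0)
Function('w')(E) = Mul(-14, E) (Function('w')(E) = Mul(-7, Mul(1, Add(E, E))) = Mul(-7, Mul(1, Mul(2, E))) = Mul(-7, Mul(2, E)) = Mul(-14, E))
Add(Function('w')(R), -34970) = Add(Mul(-14, 0), -34970) = Add(0, -34970) = -34970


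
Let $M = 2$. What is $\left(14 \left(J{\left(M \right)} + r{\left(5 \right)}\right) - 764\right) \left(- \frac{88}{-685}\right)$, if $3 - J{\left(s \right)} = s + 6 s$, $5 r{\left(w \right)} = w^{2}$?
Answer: $- \frac{74624}{685} \approx -108.94$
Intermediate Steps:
$r{\left(w \right)} = \frac{w^{2}}{5}$
$J{\left(s \right)} = 3 - 7 s$ ($J{\left(s \right)} = 3 - \left(s + 6 s\right) = 3 - 7 s$)
$\left(14 \left(J{\left(M \right)} + r{\left(5 \right)}\right) - 764\right) \left(- \frac{88}{-685}\right) = \left(14 \left(\left(3 - 14\right) + \frac{5^{2}}{5}\right) - 764\right) \left(- \frac{88}{-685}\right) = \left(14 \left(\left(3 - 14\right) + \frac{1}{5} \cdot 25\right) - 764\right) \left(\left(-88\right) \left(- \frac{1}{685}\right)\right) = \left(14 \left(-11 + 5\right) - 764\right) \frac{88}{685} = \left(14 \left(-6\right) - 764\right) \frac{88}{685} = \left(-84 - 764\right) \frac{88}{685} = \left(-848\right) \frac{88}{685} = - \frac{74624}{685}$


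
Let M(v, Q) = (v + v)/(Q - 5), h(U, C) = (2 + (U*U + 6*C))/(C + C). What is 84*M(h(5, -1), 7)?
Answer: -882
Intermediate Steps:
h(U, C) = (2 + U² + 6*C)/(2*C) (h(U, C) = (2 + (U² + 6*C))/((2*C)) = (2 + U² + 6*C)*(1/(2*C)) = (2 + U² + 6*C)/(2*C))
M(v, Q) = 2*v/(-5 + Q) (M(v, Q) = (2*v)/(-5 + Q) = 2*v/(-5 + Q))
84*M(h(5, -1), 7) = 84*(2*((½)*(2 + 5² + 6*(-1))/(-1))/(-5 + 7)) = 84*(2*((½)*(-1)*(2 + 25 - 6))/2) = 84*(2*((½)*(-1)*21)*(½)) = 84*(2*(-21/2)*(½)) = 84*(-21/2) = -882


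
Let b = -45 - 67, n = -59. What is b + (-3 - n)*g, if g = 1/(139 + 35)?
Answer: -9716/87 ≈ -111.68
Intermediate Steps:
b = -112
g = 1/174 ≈ 0.0057471
b + (-3 - n)*g = -112 + (-3 - 1*(-59))*(1/174) = -112 + (-3 + 59)*(1/174) = -112 + 56*(1/174) = -112 + 28/87 = -9716/87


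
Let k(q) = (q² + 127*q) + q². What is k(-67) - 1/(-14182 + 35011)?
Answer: 9768800/20829 ≈ 469.00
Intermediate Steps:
k(q) = 2*q² + 127*q
k(-67) - 1/(-14182 + 35011) = -67*(127 + 2*(-67)) - 1/(-14182 + 35011) = -67*(127 - 134) - 1/20829 = -67*(-7) - 1*1/20829 = 469 - 1/20829 = 9768800/20829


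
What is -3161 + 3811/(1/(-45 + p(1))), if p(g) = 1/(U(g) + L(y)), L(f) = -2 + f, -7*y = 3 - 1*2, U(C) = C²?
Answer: -1423925/8 ≈ -1.7799e+5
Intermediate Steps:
y = -⅐ (y = -(3 - 1*2)/7 = -(3 - 2)/7 = -⅐*1 = -⅐ ≈ -0.14286)
p(g) = 1/(-15/7 + g²) (p(g) = 1/(g² + (-2 - ⅐)) = 1/(g² - 15/7) = 1/(-15/7 + g²))
-3161 + 3811/(1/(-45 + p(1))) = -3161 + 3811/(1/(-45 + 7/(-15 + 7*1²))) = -3161 + 3811/(1/(-45 + 7/(-15 + 7*1))) = -3161 + 3811/(1/(-45 + 7/(-15 + 7))) = -3161 + 3811/(1/(-45 + 7/(-8))) = -3161 + 3811/(1/(-45 + 7*(-⅛))) = -3161 + 3811/(1/(-45 - 7/8)) = -3161 + 3811/(1/(-367/8)) = -3161 + 3811/(-8/367) = -3161 + 3811*(-367/8) = -3161 - 1398637/8 = -1423925/8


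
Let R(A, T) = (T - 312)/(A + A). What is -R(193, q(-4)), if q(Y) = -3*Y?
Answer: 150/193 ≈ 0.77720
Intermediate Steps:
R(A, T) = (-312 + T)/(2*A) (R(A, T) = (-312 + T)/((2*A)) = (-312 + T)*(1/(2*A)) = (-312 + T)/(2*A))
-R(193, q(-4)) = -(-312 - 3*(-4))/(2*193) = -(-312 + 12)/(2*193) = -(-300)/(2*193) = -1*(-150/193) = 150/193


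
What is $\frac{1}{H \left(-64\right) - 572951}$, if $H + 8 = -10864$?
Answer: $\frac{1}{122857} \approx 8.1395 \cdot 10^{-6}$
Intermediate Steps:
$H = -10872$ ($H = -8 - 10864 = -10872$)
$\frac{1}{H \left(-64\right) - 572951} = \frac{1}{\left(-10872\right) \left(-64\right) - 572951} = \frac{1}{695808 - 572951} = \frac{1}{122857}$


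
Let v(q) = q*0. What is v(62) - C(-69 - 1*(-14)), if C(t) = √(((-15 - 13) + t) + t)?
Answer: -I*√138 ≈ -11.747*I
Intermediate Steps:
v(q) = 0
C(t) = √(-28 + 2*t) (C(t) = √((-28 + t) + t) = √(-28 + 2*t))
v(62) - C(-69 - 1*(-14)) = 0 - √(-28 + 2*(-69 - 1*(-14))) = 0 - √(-28 + 2*(-69 + 14)) = 0 - √(-28 + 2*(-55)) = 0 - √(-28 - 110) = 0 - √(-138) = 0 - I*√138 = -I*√138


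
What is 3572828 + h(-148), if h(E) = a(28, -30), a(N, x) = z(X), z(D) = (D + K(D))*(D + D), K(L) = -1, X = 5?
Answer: 3572868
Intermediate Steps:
z(D) = 2*D*(-1 + D) (z(D) = (D - 1)*(D + D) = (-1 + D)*(2*D) = 2*D*(-1 + D))
a(N, x) = 40 (a(N, x) = 2*5*(-1 + 5) = 2*5*4 = 40)
h(E) = 40
3572828 + h(-148) = 3572828 + 40 = 3572868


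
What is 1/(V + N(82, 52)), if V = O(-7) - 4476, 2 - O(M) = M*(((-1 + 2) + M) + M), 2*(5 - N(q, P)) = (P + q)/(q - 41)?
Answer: -41/187027 ≈ -0.00021922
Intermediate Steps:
N(q, P) = 5 - (P + q)/(2*(-41 + q)) (N(q, P) = 5 - (P + q)/(2*(q - 41)) = 5 - (P + q)/(2*(-41 + q)))
O(M) = 2 - M*(1 + 2*M) (O(M) = 2 - M*(((-1 + 2) + M) + M) = 2 - M*((1 + M) + M) = 2 - M*(1 + 2*M))
V = -4565 (V = (2 - 1*(-7) - 2*(-7)²) - 4476 = (2 + 7 - 2*49) - 4476 = (2 + 7 - 98) - 4476 = -89 - 4476 = -4565)
1/(V + N(82, 52)) = 1/(-4565 + (-410 - 1*52 + 9*82)/(2*(-41 + 82))) = 1/(-4565 + (½)*(-410 - 52 + 738)/41) = 1/(-4565 + (½)*(1/41)*276) = 1/(-4565 + 138/41) = 1/(-187027/41) = -41/187027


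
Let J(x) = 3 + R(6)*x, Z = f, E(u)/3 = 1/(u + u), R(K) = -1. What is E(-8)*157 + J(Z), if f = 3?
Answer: -471/16 ≈ -29.438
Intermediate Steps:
E(u) = 3/(2*u) (E(u) = 3/(u + u) = 3/((2*u)) = 3*(1/(2*u)) = 3/(2*u))
Z = 3
J(x) = 3 - x
E(-8)*157 + J(Z) = ((3/2)/(-8))*157 + (3 - 1*3) = ((3/2)*(-⅛))*157 + (3 - 3) = -3/16*157 + 0 = -471/16 + 0 = -471/16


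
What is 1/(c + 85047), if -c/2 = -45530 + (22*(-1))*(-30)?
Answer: 1/174787 ≈ 5.7212e-6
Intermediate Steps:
c = 89740 (c = -2*(-45530 + (22*(-1))*(-30)) = -2*(-45530 - 22*(-30)) = -2*(-45530 + 660) = -2*(-44870) = 89740)
1/(c + 85047) = 1/(89740 + 85047) = 1/174787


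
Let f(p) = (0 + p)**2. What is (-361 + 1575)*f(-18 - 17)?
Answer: 1487150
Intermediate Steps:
f(p) = p**2
(-361 + 1575)*f(-18 - 17) = (-361 + 1575)*(-18 - 17)**2 = 1214*(-35)**2 = 1214*1225 = 1487150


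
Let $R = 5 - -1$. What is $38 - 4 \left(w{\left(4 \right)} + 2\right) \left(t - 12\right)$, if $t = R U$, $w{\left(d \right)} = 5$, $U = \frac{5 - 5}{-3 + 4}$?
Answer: $12768$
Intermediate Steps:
$R = 6$ ($R = 5 + 1 = 6$)
$U = 0$ ($U = \frac{0}{1} = 0 \cdot 1 = 0$)
$t = 0$ ($t = 6 \cdot 0 = 0$)
$38 - 4 \left(w{\left(4 \right)} + 2\right) \left(t - 12\right) = 38 - 4 \left(5 + 2\right) \left(0 - 12\right) = 38 \left(-4\right) 7 \left(0 - 12\right) = 38 \left(\left(-28\right) \left(-12\right)\right) = 38 \cdot 336 = 12768$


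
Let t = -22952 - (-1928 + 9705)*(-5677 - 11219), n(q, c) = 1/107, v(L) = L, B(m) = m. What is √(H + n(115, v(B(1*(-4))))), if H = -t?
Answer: I*√1504138020653/107 ≈ 11462.0*I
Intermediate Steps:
n(q, c) = 1/107
t = 131377240 (t = -22952 - 7777*(-16896) = -22952 - 1*(-131400192) = -22952 + 131400192 = 131377240)
H = -131377240 (H = -1*131377240 = -131377240)
√(H + n(115, v(B(1*(-4))))) = √(-131377240 + 1/107) = √(-14057364679/107) = I*√1504138020653/107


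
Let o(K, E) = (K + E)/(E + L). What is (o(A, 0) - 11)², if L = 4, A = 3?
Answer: 1681/16 ≈ 105.06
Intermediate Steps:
o(K, E) = (E + K)/(4 + E) (o(K, E) = (K + E)/(E + 4) = (E + K)/(4 + E))
(o(A, 0) - 11)² = ((0 + 3)/(4 + 0) - 11)² = (3/4 - 11)² = ((¼)*3 - 11)² = (¾ - 11)² = (-41/4)² = 1681/16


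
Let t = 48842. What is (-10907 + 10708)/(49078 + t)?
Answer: -199/97920 ≈ -0.0020323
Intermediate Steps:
(-10907 + 10708)/(49078 + t) = (-10907 + 10708)/(49078 + 48842) = -199/97920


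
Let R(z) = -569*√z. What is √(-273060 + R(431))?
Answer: √(-273060 - 569*√431) ≈ 533.73*I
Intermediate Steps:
√(-273060 + R(431)) = √(-273060 - 569*√431)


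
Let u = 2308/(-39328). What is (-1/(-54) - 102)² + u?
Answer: 74543465809/7167528 ≈ 10400.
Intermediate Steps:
u = -577/9832 (u = 2308*(-1/39328) = -577/9832 ≈ -0.058686)
(-1/(-54) - 102)² + u = (-1/(-54) - 102)² - 577/9832 = (-1*(-1/54) - 102)² - 577/9832 = (1/54 - 102)² - 577/9832 = (-5507/54)² - 577/9832 = 30327049/2916 - 577/9832 = 74543465809/7167528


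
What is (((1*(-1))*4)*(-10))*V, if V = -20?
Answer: -800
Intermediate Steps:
(((1*(-1))*4)*(-10))*V = (((1*(-1))*4)*(-10))*(-20) = (-1*4*(-10))*(-20) = -4*(-10)*(-20) = 40*(-20) = -800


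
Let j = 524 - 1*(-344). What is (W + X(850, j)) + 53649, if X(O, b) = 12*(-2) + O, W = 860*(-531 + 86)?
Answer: -328225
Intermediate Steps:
j = 868 (j = 524 + 344 = 868)
W = -382700 (W = 860*(-445) = -382700)
X(O, b) = -24 + O
(W + X(850, j)) + 53649 = (-382700 + (-24 + 850)) + 53649 = (-382700 + 826) + 53649 = -381874 + 53649 = -328225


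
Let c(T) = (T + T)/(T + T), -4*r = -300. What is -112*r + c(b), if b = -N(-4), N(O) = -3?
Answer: -8399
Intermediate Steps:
r = 75 (r = -1/4*(-300) = 75)
b = 3 (b = -1*(-3) = 3)
c(T) = 1 (c(T) = (2*T)/((2*T)) = (2*T)*(1/(2*T)) = 1)
-112*r + c(b) = -112*75 + 1 = -8400 + 1 = -8399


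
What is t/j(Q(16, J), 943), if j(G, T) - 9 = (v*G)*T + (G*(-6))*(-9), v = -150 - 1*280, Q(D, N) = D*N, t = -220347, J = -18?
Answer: -8161/4324651 ≈ -0.0018871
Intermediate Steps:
v = -430 (v = -150 - 280 = -430)
j(G, T) = 9 + 54*G - 430*G*T (j(G, T) = 9 + ((-430*G)*T + (G*(-6))*(-9)) = 9 + (-430*G*T - 6*G*(-9)) = 9 + (-430*G*T + 54*G) = 9 + (54*G - 430*G*T) = 9 + 54*G - 430*G*T)
t/j(Q(16, J), 943) = -220347/(9 + 54*(16*(-18)) - 430*16*(-18)*943) = -220347/(9 + 54*(-288) - 430*(-288)*943) = -220347/(9 - 15552 + 116781120) = -220347/116765577 = -220347*1/116765577 = -8161/4324651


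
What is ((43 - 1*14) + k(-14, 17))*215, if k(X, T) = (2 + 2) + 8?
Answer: 8815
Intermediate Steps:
k(X, T) = 12 (k(X, T) = 4 + 8 = 12)
((43 - 1*14) + k(-14, 17))*215 = ((43 - 1*14) + 12)*215 = ((43 - 14) + 12)*215 = (29 + 12)*215 = 41*215 = 8815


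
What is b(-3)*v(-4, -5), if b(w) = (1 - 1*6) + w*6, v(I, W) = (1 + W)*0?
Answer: 0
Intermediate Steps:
v(I, W) = 0
b(w) = -5 + 6*w (b(w) = (1 - 6) + 6*w = -5 + 6*w)
b(-3)*v(-4, -5) = (-5 + 6*(-3))*0 = (-5 - 18)*0 = -23*0 = 0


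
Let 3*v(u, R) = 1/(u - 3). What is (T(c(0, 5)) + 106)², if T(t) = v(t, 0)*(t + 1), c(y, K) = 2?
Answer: 11025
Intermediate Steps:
v(u, R) = 1/(3*(-3 + u)) (v(u, R) = 1/(3*(u - 3)) = 1/(3*(-3 + u)))
T(t) = (1 + t)/(3*(-3 + t)) (T(t) = (1/(3*(-3 + t)))*(t + 1) = (1/(3*(-3 + t)))*(1 + t) = (1 + t)/(3*(-3 + t)))
(T(c(0, 5)) + 106)² = ((1 + 2)/(3*(-3 + 2)) + 106)² = ((⅓)*3/(-1) + 106)² = ((⅓)*(-1)*3 + 106)² = (-1 + 106)² = 105² = 11025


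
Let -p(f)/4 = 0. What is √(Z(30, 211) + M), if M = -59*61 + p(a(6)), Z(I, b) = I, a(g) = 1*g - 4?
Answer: I*√3569 ≈ 59.741*I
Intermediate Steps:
a(g) = -4 + g (a(g) = g - 4 = -4 + g)
p(f) = 0 (p(f) = -4*0 = 0)
M = -3599 (M = -59*61 + 0 = -3599 + 0 = -3599)
√(Z(30, 211) + M) = √(30 - 3599) = √(-3569) = I*√3569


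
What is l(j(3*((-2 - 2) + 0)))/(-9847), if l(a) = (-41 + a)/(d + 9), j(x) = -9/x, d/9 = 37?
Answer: 161/13470696 ≈ 1.1952e-5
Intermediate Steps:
d = 333 (d = 9*37 = 333)
l(a) = -41/342 + a/342 (l(a) = (-41 + a)/(333 + 9) = (-41 + a)/342 = (-41 + a)*(1/342) = -41/342 + a/342)
l(j(3*((-2 - 2) + 0)))/(-9847) = (-41/342 + (-9*1/(3*((-2 - 2) + 0)))/342)/(-9847) = (-41/342 + (-9*1/(3*(-4 + 0)))/342)*(-1/9847) = (-41/342 + (-9/(3*(-4)))/342)*(-1/9847) = (-41/342 + (-9/(-12))/342)*(-1/9847) = (-41/342 + (-9*(-1/12))/342)*(-1/9847) = (-41/342 + (1/342)*(3/4))*(-1/9847) = (-41/342 + 1/456)*(-1/9847) = -161/1368*(-1/9847) = 161/13470696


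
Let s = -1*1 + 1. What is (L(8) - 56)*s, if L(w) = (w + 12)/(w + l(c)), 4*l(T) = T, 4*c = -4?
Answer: 0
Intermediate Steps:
c = -1 (c = (¼)*(-4) = -1)
l(T) = T/4
L(w) = (12 + w)/(-¼ + w) (L(w) = (w + 12)/(w + (¼)*(-1)) = (12 + w)/(w - ¼) = (12 + w)/(-¼ + w))
s = 0 (s = -1 + 1 = 0)
(L(8) - 56)*s = (4*(12 + 8)/(-1 + 4*8) - 56)*0 = (4*20/(-1 + 32) - 56)*0 = (4*20/31 - 56)*0 = (4*(1/31)*20 - 56)*0 = (80/31 - 56)*0 = -1656/31*0 = 0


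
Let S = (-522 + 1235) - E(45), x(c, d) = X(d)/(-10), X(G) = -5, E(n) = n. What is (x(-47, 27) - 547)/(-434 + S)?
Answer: -1093/468 ≈ -2.3355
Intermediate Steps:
x(c, d) = ½ (x(c, d) = -5/(-10) = -5*(-⅒) = ½)
S = 668 (S = (-522 + 1235) - 1*45 = 713 - 45 = 668)
(x(-47, 27) - 547)/(-434 + S) = (½ - 547)/(-434 + 668) = -1093/2/234 = -1093/2*1/234 = -1093/468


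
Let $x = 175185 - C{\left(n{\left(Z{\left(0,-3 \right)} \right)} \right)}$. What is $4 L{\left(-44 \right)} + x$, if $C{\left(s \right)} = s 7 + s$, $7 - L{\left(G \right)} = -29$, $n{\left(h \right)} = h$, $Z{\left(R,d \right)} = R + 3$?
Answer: $175305$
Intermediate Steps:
$Z{\left(R,d \right)} = 3 + R$
$L{\left(G \right)} = 36$ ($L{\left(G \right)} = 7 - -29 = 7 + 29 = 36$)
$C{\left(s \right)} = 8 s$ ($C{\left(s \right)} = 7 s + s = 8 s$)
$x = 175161$ ($x = 175185 - 8 \left(3 + 0\right) = 175185 - 8 \cdot 3 = 175185 - 24 = 175161$)
$4 L{\left(-44 \right)} + x = 4 \cdot 36 + 175161 = 144 + 175161 = 175305$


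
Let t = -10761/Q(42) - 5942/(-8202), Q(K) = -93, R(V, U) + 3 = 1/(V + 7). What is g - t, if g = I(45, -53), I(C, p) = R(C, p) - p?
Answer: -439056445/6610812 ≈ -66.415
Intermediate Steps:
R(V, U) = -3 + 1/(7 + V) (R(V, U) = -3 + 1/(V + 7) = -3 + 1/(7 + V))
I(C, p) = -p + (-20 - 3*C)/(7 + C) (I(C, p) = (-20 - 3*C)/(7 + C) - p = -p + (-20 - 3*C)/(7 + C))
g = 2601/52 (g = (-20 - 3*45 - 1*(-53)*(7 + 45))/(7 + 45) = (-20 - 135 - 1*(-53)*52)/52 = (-20 - 135 + 2756)/52 = (1/52)*2601 = 2601/52 ≈ 50.019)
t = 14802388/127131 (t = -10761/(-93) - 5942/(-8202) = -10761*(-1/93) - 5942*(-1/8202) = 3587/31 + 2971/4101 = 14802388/127131 ≈ 116.43)
g - t = 2601/52 - 1*14802388/127131 = 2601/52 - 14802388/127131 = -439056445/6610812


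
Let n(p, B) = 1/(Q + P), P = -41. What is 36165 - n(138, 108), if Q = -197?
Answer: 8607271/238 ≈ 36165.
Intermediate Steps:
n(p, B) = -1/238 (n(p, B) = 1/(-197 - 41) = 1/(-238) = -1/238)
36165 - n(138, 108) = 36165 - 1*(-1/238) = 36165 + 1/238 = 8607271/238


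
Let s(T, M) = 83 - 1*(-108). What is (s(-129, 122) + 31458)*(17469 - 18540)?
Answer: -33896079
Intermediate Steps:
s(T, M) = 191 (s(T, M) = 83 + 108 = 191)
(s(-129, 122) + 31458)*(17469 - 18540) = (191 + 31458)*(17469 - 18540) = 31649*(-1071) = -33896079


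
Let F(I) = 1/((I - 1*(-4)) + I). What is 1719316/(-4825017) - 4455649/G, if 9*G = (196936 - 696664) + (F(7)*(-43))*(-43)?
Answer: 203959297911398/2552506368255 ≈ 79.906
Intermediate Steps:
F(I) = 1/(4 + 2*I) (F(I) = 1/((I + 4) + I) = 1/((4 + I) + I) = 1/(4 + 2*I))
G = -8993255/162 (G = ((196936 - 696664) + ((1/(2*(2 + 7)))*(-43))*(-43))/9 = (-499728 + (((½)/9)*(-43))*(-43))/9 = (-499728 + (((½)*(⅑))*(-43))*(-43))/9 = (-499728 + ((1/18)*(-43))*(-43))/9 = (-499728 - 43/18*(-43))/9 = (-499728 + 1849/18)/9 = (⅑)*(-8993255/18) = -8993255/162 ≈ -55514.)
1719316/(-4825017) - 4455649/G = 1719316/(-4825017) - 4455649/(-8993255/162) = 1719316*(-1/4825017) - 4455649*(-162/8993255) = -1719316/4825017 + 42459714/529015 = 203959297911398/2552506368255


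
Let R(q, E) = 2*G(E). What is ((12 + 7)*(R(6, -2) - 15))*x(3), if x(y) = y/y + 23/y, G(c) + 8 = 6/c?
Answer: -18278/3 ≈ -6092.7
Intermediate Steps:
G(c) = -8 + 6/c
R(q, E) = -16 + 12/E (R(q, E) = 2*(-8 + 6/E) = -16 + 12/E)
x(y) = 1 + 23/y
((12 + 7)*(R(6, -2) - 15))*x(3) = ((12 + 7)*((-16 + 12/(-2)) - 15))*((23 + 3)/3) = (19*((-16 + 12*(-1/2)) - 15))*((1/3)*26) = (19*((-16 - 6) - 15))*(26/3) = (19*(-22 - 15))*(26/3) = (19*(-37))*(26/3) = -703*26/3 = -18278/3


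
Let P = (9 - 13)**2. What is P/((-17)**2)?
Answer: 16/289 ≈ 0.055363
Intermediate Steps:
P = 16 (P = (-4)**2 = 16)
P/((-17)**2) = 16/((-17)**2) = 16/289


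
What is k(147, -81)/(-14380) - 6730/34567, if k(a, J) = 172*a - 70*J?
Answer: -583382159/248536730 ≈ -2.3473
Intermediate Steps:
k(a, J) = -70*J + 172*a
k(147, -81)/(-14380) - 6730/34567 = (-70*(-81) + 172*147)/(-14380) - 6730/34567 = (5670 + 25284)*(-1/14380) - 6730*1/34567 = 30954*(-1/14380) - 6730/34567 = -15477/7190 - 6730/34567 = -583382159/248536730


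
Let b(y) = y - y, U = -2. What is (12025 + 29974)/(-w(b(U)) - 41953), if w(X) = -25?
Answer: -41999/41928 ≈ -1.0017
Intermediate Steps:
b(y) = 0
(12025 + 29974)/(-w(b(U)) - 41953) = (12025 + 29974)/(-1*(-25) - 41953) = 41999/(25 - 41953) = 41999/(-41928) = 41999*(-1/41928) = -41999/41928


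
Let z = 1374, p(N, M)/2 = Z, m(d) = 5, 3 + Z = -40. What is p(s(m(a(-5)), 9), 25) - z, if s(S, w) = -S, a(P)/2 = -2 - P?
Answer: -1460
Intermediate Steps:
Z = -43 (Z = -3 - 40 = -43)
a(P) = -4 - 2*P (a(P) = 2*(-2 - P) = -4 - 2*P)
p(N, M) = -86 (p(N, M) = 2*(-43) = -86)
p(s(m(a(-5)), 9), 25) - z = -86 - 1*1374 = -86 - 1374 = -1460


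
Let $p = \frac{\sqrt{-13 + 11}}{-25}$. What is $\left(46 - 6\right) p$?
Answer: $- \frac{8 i \sqrt{2}}{5} \approx - 2.2627 i$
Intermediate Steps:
$p = - \frac{i \sqrt{2}}{25}$ ($p = \sqrt{-2} \left(- \frac{1}{25}\right) = i \sqrt{2} \left(- \frac{1}{25}\right) = - \frac{i \sqrt{2}}{25} \approx - 0.056569 i$)
$\left(46 - 6\right) p = \left(46 - 6\right) \left(- \frac{i \sqrt{2}}{25}\right) = 40 \left(- \frac{i \sqrt{2}}{25}\right) = - \frac{8 i \sqrt{2}}{5}$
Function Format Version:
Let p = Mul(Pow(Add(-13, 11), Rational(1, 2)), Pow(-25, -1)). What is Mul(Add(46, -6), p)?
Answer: Mul(Rational(-8, 5), I, Pow(2, Rational(1, 2))) ≈ Mul(-2.2627, I)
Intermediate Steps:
p = Mul(Rational(-1, 25), I, Pow(2, Rational(1, 2))) (p = Mul(Pow(-2, Rational(1, 2)), Rational(-1, 25)) = Mul(Mul(I, Pow(2, Rational(1, 2))), Rational(-1, 25)) = Mul(Rational(-1, 25), I, Pow(2, Rational(1, 2))) ≈ Mul(-0.056569, I))
Mul(Add(46, -6), p) = Mul(Add(46, -6), Mul(Rational(-1, 25), I, Pow(2, Rational(1, 2)))) = Mul(40, Mul(Rational(-1, 25), I, Pow(2, Rational(1, 2)))) = Mul(Rational(-8, 5), I, Pow(2, Rational(1, 2)))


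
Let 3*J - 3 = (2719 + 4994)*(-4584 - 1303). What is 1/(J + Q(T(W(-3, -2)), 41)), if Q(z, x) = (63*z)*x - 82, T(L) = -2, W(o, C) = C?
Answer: -1/15140724 ≈ -6.6047e-8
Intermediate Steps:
Q(z, x) = -82 + 63*x*z (Q(z, x) = 63*x*z - 82 = -82 + 63*x*z)
J = -15135476 (J = 1 + ((2719 + 4994)*(-4584 - 1303))/3 = 1 + (7713*(-5887))/3 = 1 + (1/3)*(-45406431) = 1 - 15135477 = -15135476)
1/(J + Q(T(W(-3, -2)), 41)) = 1/(-15135476 + (-82 + 63*41*(-2))) = 1/(-15135476 + (-82 - 5166)) = 1/(-15135476 - 5248) = 1/(-15140724) = -1/15140724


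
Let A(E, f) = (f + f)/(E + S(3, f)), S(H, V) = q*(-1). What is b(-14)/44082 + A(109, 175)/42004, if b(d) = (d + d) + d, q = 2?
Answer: -14444773/16510281258 ≈ -0.00087490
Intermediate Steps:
b(d) = 3*d (b(d) = 2*d + d = 3*d)
S(H, V) = -2 (S(H, V) = 2*(-1) = -2)
A(E, f) = 2*f/(-2 + E) (A(E, f) = (f + f)/(E - 2) = (2*f)/(-2 + E) = 2*f/(-2 + E))
b(-14)/44082 + A(109, 175)/42004 = (3*(-14))/44082 + (2*175/(-2 + 109))/42004 = -42*1/44082 + (2*175/107)*(1/42004) = -7/7347 + (2*175*(1/107))*(1/42004) = -7/7347 + (350/107)*(1/42004) = -7/7347 + 175/2247214 = -14444773/16510281258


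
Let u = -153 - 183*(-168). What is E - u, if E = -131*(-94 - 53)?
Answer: -11334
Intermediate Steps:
E = 19257 (E = -131*(-147) = 19257)
u = 30591 (u = -153 + 30744 = 30591)
E - u = 19257 - 1*30591 = 19257 - 30591 = -11334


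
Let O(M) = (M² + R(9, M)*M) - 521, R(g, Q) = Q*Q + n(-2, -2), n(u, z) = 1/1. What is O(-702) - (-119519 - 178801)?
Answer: -345158507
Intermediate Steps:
n(u, z) = 1 (n(u, z) = 1*1 = 1)
R(g, Q) = 1 + Q² (R(g, Q) = Q*Q + 1 = Q² + 1 = 1 + Q²)
O(M) = -521 + M² + M*(1 + M²) (O(M) = (M² + (1 + M²)*M) - 521 = (M² + M*(1 + M²)) - 521 = -521 + M² + M*(1 + M²))
O(-702) - (-119519 - 178801) = (-521 - 702 + (-702)² + (-702)³) - (-119519 - 178801) = (-521 - 702 + 492804 - 345948408) - 1*(-298320) = -345456827 + 298320 = -345158507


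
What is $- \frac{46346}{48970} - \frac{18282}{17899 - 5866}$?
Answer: $- \frac{242158493}{98209335} \approx -2.4657$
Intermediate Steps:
$- \frac{46346}{48970} - \frac{18282}{17899 - 5866} = \left(-46346\right) \frac{1}{48970} - \frac{18282}{12033} = - \frac{23173}{24485} - \frac{6094}{4011} = - \frac{242158493}{98209335}$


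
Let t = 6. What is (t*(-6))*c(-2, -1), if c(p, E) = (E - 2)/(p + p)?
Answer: -27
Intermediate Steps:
c(p, E) = (-2 + E)/(2*p) (c(p, E) = (-2 + E)/((2*p)) = (-2 + E)*(1/(2*p)) = (-2 + E)/(2*p))
(t*(-6))*c(-2, -1) = (6*(-6))*((½)*(-2 - 1)/(-2)) = -18*(-1)*(-3)/2 = -36*¾ = -27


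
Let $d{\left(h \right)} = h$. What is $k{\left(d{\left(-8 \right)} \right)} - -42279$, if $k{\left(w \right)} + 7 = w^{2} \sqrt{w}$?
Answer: $42272 + 128 i \sqrt{2} \approx 42272.0 + 181.02 i$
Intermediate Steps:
$k{\left(w \right)} = -7 + w^{\frac{5}{2}}$ ($k{\left(w \right)} = -7 + w^{2} \sqrt{w} = -7 + w^{\frac{5}{2}}$)
$k{\left(d{\left(-8 \right)} \right)} - -42279 = \left(-7 + \left(-8\right)^{\frac{5}{2}}\right) - -42279 = \left(-7 + 128 i \sqrt{2}\right) + 42279 = 42272 + 128 i \sqrt{2}$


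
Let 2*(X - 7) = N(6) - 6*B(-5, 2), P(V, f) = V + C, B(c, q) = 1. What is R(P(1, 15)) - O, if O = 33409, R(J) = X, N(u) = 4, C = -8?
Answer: -33403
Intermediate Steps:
P(V, f) = -8 + V (P(V, f) = V - 8 = -8 + V)
X = 6 (X = 7 + (4 - 6*1)/2 = 7 + (4 - 6)/2 = 7 + (1/2)*(-2) = 7 - 1 = 6)
R(J) = 6
R(P(1, 15)) - O = 6 - 1*33409 = 6 - 33409 = -33403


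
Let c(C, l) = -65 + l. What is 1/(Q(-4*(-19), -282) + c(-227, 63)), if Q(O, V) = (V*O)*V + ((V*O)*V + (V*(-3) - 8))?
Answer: 1/12088484 ≈ 8.2723e-8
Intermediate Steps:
Q(O, V) = -8 - 3*V + 2*O*V² (Q(O, V) = (O*V)*V + ((O*V)*V + (-3*V - 8)) = O*V² + (O*V² + (-8 - 3*V)) = O*V² + (-8 - 3*V + O*V²) = -8 - 3*V + 2*O*V²)
1/(Q(-4*(-19), -282) + c(-227, 63)) = 1/((-8 - 3*(-282) + 2*(-4*(-19))*(-282)²) + (-65 + 63)) = 1/((-8 + 846 + 2*76*79524) - 2) = 1/((-8 + 846 + 12087648) - 2) = 1/(12088486 - 2) = 1/12088484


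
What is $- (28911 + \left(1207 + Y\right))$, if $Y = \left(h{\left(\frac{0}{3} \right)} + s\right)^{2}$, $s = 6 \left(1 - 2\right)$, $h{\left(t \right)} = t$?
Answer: $-30154$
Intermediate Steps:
$s = -6$ ($s = 6 \left(-1\right) = -6$)
$Y = 36$ ($Y = \left(\frac{0}{3} - 6\right)^{2} = \left(0 \cdot \frac{1}{3} - 6\right)^{2} = \left(0 - 6\right)^{2} = \left(-6\right)^{2} = 36$)
$- (28911 + \left(1207 + Y\right)) = - (28911 + \left(1207 + 36\right)) = - (28911 + 1243) = \left(-1\right) 30154 = -30154$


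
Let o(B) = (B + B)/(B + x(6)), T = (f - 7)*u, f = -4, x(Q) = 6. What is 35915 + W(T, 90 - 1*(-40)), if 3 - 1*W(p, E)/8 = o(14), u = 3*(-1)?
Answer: 179639/5 ≈ 35928.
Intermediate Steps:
u = -3
T = 33 (T = (-4 - 7)*(-3) = -11*(-3) = 33)
o(B) = 2*B/(6 + B) (o(B) = (B + B)/(B + 6) = (2*B)/(6 + B) = 2*B/(6 + B))
W(p, E) = 64/5 (W(p, E) = 24 - 16*14/(6 + 14) = 24 - 16*14/20 = 24 - 8*7/5 = 24 - 56/5 = 64/5)
35915 + W(T, 90 - 1*(-40)) = 35915 + 64/5 = 179639/5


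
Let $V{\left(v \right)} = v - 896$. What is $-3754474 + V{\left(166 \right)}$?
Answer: $-3755204$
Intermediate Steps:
$V{\left(v \right)} = -896 + v$ ($V{\left(v \right)} = v - 896 = -896 + v$)
$-3754474 + V{\left(166 \right)} = -3754474 + \left(-896 + 166\right) = -3754474 - 730 = -3755204$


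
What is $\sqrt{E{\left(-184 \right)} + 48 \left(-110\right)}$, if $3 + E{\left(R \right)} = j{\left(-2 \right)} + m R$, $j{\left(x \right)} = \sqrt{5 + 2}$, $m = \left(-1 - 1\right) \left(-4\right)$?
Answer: $\sqrt{-6755 + \sqrt{7}} \approx 82.173 i$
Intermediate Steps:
$m = 8$ ($m = \left(-1 - 1\right) \left(-4\right) = \left(-2\right) \left(-4\right) = 8$)
$j{\left(x \right)} = \sqrt{7}$
$E{\left(R \right)} = -3 + \sqrt{7} + 8 R$ ($E{\left(R \right)} = -3 + \left(\sqrt{7} + 8 R\right) = -3 + \sqrt{7} + 8 R$)
$\sqrt{E{\left(-184 \right)} + 48 \left(-110\right)} = \sqrt{\left(-3 + \sqrt{7} + 8 \left(-184\right)\right) + 48 \left(-110\right)} = \sqrt{\left(-3 + \sqrt{7} - 1472\right) - 5280} = \sqrt{\left(-1475 + \sqrt{7}\right) - 5280} = \sqrt{-6755 + \sqrt{7}}$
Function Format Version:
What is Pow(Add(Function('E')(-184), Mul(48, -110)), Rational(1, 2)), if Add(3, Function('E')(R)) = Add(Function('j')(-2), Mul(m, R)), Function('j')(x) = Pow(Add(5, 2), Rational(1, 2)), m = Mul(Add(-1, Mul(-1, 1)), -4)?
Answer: Pow(Add(-6755, Pow(7, Rational(1, 2))), Rational(1, 2)) ≈ Mul(82.173, I)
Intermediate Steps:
m = 8 (m = Mul(Add(-1, -1), -4) = Mul(-2, -4) = 8)
Function('j')(x) = Pow(7, Rational(1, 2))
Function('E')(R) = Add(-3, Pow(7, Rational(1, 2)), Mul(8, R)) (Function('E')(R) = Add(-3, Add(Pow(7, Rational(1, 2)), Mul(8, R))) = Add(-3, Pow(7, Rational(1, 2)), Mul(8, R)))
Pow(Add(Function('E')(-184), Mul(48, -110)), Rational(1, 2)) = Pow(Add(Add(-3, Pow(7, Rational(1, 2)), Mul(8, -184)), Mul(48, -110)), Rational(1, 2)) = Pow(Add(Add(-3, Pow(7, Rational(1, 2)), -1472), -5280), Rational(1, 2)) = Pow(Add(Add(-1475, Pow(7, Rational(1, 2))), -5280), Rational(1, 2)) = Pow(Add(-6755, Pow(7, Rational(1, 2))), Rational(1, 2))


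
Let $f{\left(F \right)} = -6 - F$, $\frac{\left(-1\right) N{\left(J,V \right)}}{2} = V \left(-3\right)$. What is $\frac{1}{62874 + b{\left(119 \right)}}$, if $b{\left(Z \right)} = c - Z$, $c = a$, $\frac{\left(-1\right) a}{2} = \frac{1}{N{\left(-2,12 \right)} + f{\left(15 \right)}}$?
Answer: $\frac{51}{3200503} \approx 1.5935 \cdot 10^{-5}$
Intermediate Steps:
$N{\left(J,V \right)} = 6 V$ ($N{\left(J,V \right)} = - 2 V \left(-3\right) = - 2 \left(- 3 V\right) = 6 V$)
$a = - \frac{2}{51}$ ($a = - \frac{2}{6 \cdot 12 - 21} = - \frac{2}{72 - 21} = - \frac{2}{51} \approx -0.039216$)
$c = - \frac{2}{51} \approx -0.039216$
$b{\left(Z \right)} = - \frac{2}{51} - Z$
$\frac{1}{62874 + b{\left(119 \right)}} = \frac{1}{62874 - \frac{6071}{51}} = \frac{1}{\frac{3200503}{51}} = \frac{51}{3200503}$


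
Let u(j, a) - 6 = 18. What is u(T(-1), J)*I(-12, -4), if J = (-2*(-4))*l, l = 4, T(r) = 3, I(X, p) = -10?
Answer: -240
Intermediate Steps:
J = 32 (J = -2*(-4)*4 = 8*4 = 32)
u(j, a) = 24 (u(j, a) = 6 + 18 = 24)
u(T(-1), J)*I(-12, -4) = 24*(-10) = -240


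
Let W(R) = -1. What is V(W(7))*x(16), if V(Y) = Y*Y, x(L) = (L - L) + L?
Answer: 16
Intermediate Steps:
x(L) = L (x(L) = 0 + L = L)
V(Y) = Y²
V(W(7))*x(16) = (-1)²*16 = 1*16 = 16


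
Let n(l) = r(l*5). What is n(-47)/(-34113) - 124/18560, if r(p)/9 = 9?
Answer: -477781/52761440 ≈ -0.0090555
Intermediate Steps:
r(p) = 81 (r(p) = 9*9 = 81)
n(l) = 81
n(-47)/(-34113) - 124/18560 = 81/(-34113) - 124/18560 = 81*(-1/34113) - 124*1/18560 = -27/11371 - 31/4640 = -477781/52761440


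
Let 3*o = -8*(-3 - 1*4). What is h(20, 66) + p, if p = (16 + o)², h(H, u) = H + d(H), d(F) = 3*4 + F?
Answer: 11284/9 ≈ 1253.8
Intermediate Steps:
o = 56/3 (o = (-8*(-3 - 1*4))/3 = (-8*(-3 - 4))/3 = (-8*(-7))/3 = (⅓)*56 = 56/3 ≈ 18.667)
d(F) = 12 + F
h(H, u) = 12 + 2*H (h(H, u) = H + (12 + H) = 12 + 2*H)
p = 10816/9 (p = (16 + 56/3)² = (104/3)² = 10816/9 ≈ 1201.8)
h(20, 66) + p = (12 + 2*20) + 10816/9 = (12 + 40) + 10816/9 = 52 + 10816/9 = 11284/9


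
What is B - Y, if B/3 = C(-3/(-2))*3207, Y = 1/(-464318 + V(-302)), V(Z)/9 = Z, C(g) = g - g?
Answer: 1/467036 ≈ 2.1412e-6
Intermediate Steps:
C(g) = 0
V(Z) = 9*Z
Y = -1/467036 (Y = 1/(-464318 + 9*(-302)) = 1/(-464318 - 2718) = 1/(-467036) = -1/467036 ≈ -2.1412e-6)
B = 0 (B = 3*(0*3207) = 3*0 = 0)
B - Y = 0 - 1*(-1/467036) = 0 + 1/467036 = 1/467036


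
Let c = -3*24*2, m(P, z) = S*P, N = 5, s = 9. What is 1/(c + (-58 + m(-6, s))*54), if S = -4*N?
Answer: 1/3204 ≈ 0.00031211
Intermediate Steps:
S = -20 (S = -4*5 = -20)
m(P, z) = -20*P
c = -144 (c = -72*2 = -144)
1/(c + (-58 + m(-6, s))*54) = 1/(-144 + (-58 - 20*(-6))*54) = 1/(-144 + (-58 + 120)*54) = 1/(-144 + 62*54) = 1/(-144 + 3348) = 1/3204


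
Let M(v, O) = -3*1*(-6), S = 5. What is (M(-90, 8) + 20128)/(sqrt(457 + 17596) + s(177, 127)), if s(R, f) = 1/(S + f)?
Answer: -2659272/314555471 + 351023904*sqrt(18053)/314555471 ≈ 149.93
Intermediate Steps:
M(v, O) = 18 (M(v, O) = -3*(-6) = 18)
s(R, f) = 1/(5 + f)
(M(-90, 8) + 20128)/(sqrt(457 + 17596) + s(177, 127)) = (18 + 20128)/(sqrt(457 + 17596) + 1/(5 + 127)) = 20146/(sqrt(18053) + 1/132) = 20146/(1/132 + sqrt(18053))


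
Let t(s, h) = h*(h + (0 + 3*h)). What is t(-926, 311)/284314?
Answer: 193442/142157 ≈ 1.3608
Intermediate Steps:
t(s, h) = 4*h² (t(s, h) = h*(h + 3*h) = h*(4*h) = 4*h²)
t(-926, 311)/284314 = (4*311²)/284314 = (4*96721)*(1/284314) = 386884*(1/284314) = 193442/142157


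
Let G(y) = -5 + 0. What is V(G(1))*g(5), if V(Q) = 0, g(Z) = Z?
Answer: 0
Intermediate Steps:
G(y) = -5
V(G(1))*g(5) = 0*5 = 0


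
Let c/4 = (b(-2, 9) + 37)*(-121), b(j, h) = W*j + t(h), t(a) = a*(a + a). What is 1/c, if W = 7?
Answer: -1/89540 ≈ -1.1168e-5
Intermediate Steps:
t(a) = 2*a**2 (t(a) = a*(2*a) = 2*a**2)
b(j, h) = 2*h**2 + 7*j (b(j, h) = 7*j + 2*h**2 = 2*h**2 + 7*j)
c = -89540 (c = 4*(((2*9**2 + 7*(-2)) + 37)*(-121)) = 4*(((2*81 - 14) + 37)*(-121)) = 4*(((162 - 14) + 37)*(-121)) = 4*((148 + 37)*(-121)) = 4*(185*(-121)) = 4*(-22385) = -89540)
1/c = 1/(-89540) = -1/89540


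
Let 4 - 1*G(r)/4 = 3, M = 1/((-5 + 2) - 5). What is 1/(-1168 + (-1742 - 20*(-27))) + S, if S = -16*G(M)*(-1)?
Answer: 151679/2370 ≈ 64.000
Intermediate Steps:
M = -⅛ (M = 1/(-3 - 5) = 1/(-8) = -⅛ ≈ -0.12500)
G(r) = 4 (G(r) = 16 - 4*3 = 16 - 12 = 4)
S = 64 (S = -16*4*(-1) = -64*(-1) = 64)
1/(-1168 + (-1742 - 20*(-27))) + S = 1/(-1168 + (-1742 - 20*(-27))) + 64 = 1/(-1168 + (-1742 - 1*(-540))) + 64 = 1/(-1168 + (-1742 + 540)) + 64 = 1/(-1168 - 1202) + 64 = 1/(-2370) + 64 = -1/2370 + 64 = 151679/2370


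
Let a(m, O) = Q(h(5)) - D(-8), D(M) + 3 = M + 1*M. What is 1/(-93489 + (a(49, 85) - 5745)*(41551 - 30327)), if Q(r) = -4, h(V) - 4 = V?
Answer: -1/64407009 ≈ -1.5526e-8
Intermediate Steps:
h(V) = 4 + V
D(M) = -3 + 2*M (D(M) = -3 + (M + 1*M) = -3 + (M + M) = -3 + 2*M)
a(m, O) = 15 (a(m, O) = -4 - (-3 + 2*(-8)) = -4 - (-3 - 16) = -4 - 1*(-19) = -4 + 19 = 15)
1/(-93489 + (a(49, 85) - 5745)*(41551 - 30327)) = 1/(-93489 + (15 - 5745)*(41551 - 30327)) = 1/(-93489 - 5730*11224) = 1/(-93489 - 64313520) = 1/(-64407009) = -1/64407009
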